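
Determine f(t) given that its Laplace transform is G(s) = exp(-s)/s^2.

The factor e^(-s) signals a time shift by c = 1 (second shifting theorem).
L{t} = 1!/s^2 = 1/s^2, so L^-1{s^(-2)} = t.
Hence the inverse is u(t - 1) times that function evaluated at t - 1.

f(t) = Heaviside(t - 1)*(t - 1)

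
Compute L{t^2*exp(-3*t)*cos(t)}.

L{cos(t)} = s/(s^2 + 1).
Multiplying by e^(-3t) shifts s → s + 3, so L{exp(-3*t)*cos(t)} = (s + 3)/((s + 3)^2 + 1).
Then apply L{t^2·g(t)} = (-1)^2 d^2/ds^2[G(s)] with G(s) = (s + 3)/((s + 3)^2 + 1):
differentiating 2 times and applying the sign gives 2*(s + 3)*(s^2 + 6*s + 6)/(s^2 + 6*s + 10)^3.

2*(s + 3)*(s^2 + 6*s + 6)/(s^2 + 6*s + 10)^3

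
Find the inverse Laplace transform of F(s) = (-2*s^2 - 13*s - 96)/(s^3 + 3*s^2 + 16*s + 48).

Factor the denominator: s^3 + 3*s^2 + 16*s + 48 = (s + 3)*(s^2 + 16).
Partial fraction decomposition gives [-3/(s + 3)] + [s/(s^2 + 16)] + [-16/(s^2 + 16)].
Invert each term: -3/(s + 3) ↔ -3e^(-3t); 1·s/(s^2 + 16) ↔ cos(4t); -4·4/(s^2 + 16) ↔ -4sin(4t).

-4*sin(4*t) + cos(4*t) - 3*exp(-3*t)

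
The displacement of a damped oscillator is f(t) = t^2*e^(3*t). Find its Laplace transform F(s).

L{e^(3t)} = 1/(s - 3).
Then apply L{t^2·g(t)} = (-1)^2 d^2/ds^2[G(s)] with G(s) = 1/(s - 3):
differentiating 2 times and applying the sign gives 2/(s - 3)^3.

F(s) = 2/(s - 3)^3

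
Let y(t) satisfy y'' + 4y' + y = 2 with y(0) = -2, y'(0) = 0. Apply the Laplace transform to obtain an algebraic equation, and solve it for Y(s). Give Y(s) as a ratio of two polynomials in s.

Y(s) = (-2*s^2 - 8*s + 2)/(s^3 + 4*s^2 + s)

Laplace-transform each side.
Using L{y''} = s^2 Y - s·y(0) - y'(0) and L{y'} = sY - y(0), with y(0) = -2, y'(0) = 0, the left side becomes (s^2 + 4*s + 1)Y - (-2*s - 8).
The right side is L{2} = 2/s.
So (s^2 + 4*s + 1)Y = 2/s + (-2*s - 8).
Isolate Y and clear denominators.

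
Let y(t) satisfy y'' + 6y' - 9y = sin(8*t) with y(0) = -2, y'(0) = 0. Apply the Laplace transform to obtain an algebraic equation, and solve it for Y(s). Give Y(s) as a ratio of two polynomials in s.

Apply the Laplace transform to the equation.
Using L{y''} = s^2 Y - s·y(0) - y'(0) and L{y'} = sY - y(0), with y(0) = -2, y'(0) = 0, the left side becomes (s^2 + 6*s - 9)Y - (-2*s - 12).
The right side is L{sin(8*t)} = 8/(s^2 + 64).
So (s^2 + 6*s - 9)Y = 8/(s^2 + 64) + (-2*s - 12).
Divide through and combine into a single rational function.

Y(s) = (-2*s^3 - 12*s^2 - 128*s - 760)/(s^4 + 6*s^3 + 55*s^2 + 384*s - 576)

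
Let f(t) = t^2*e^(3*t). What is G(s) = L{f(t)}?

G(s) = 2/(s - 3)^3

L{e^(3t)} = 1/(s - 3).
Then apply L{t^2·g(t)} = (-1)^2 d^2/ds^2[H(s)] with H(s) = 1/(s - 3):
differentiating 2 times and applying the sign gives 2/(s - 3)^3.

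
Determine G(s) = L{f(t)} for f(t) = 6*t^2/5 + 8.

G(s) = 8/s + 12/(5*s^3)

By linearity of the Laplace transform, transform each term separately.
(6/5)·[L{t^2} = 2!/s^3 = 2/s^3]; L{8} = 8/s.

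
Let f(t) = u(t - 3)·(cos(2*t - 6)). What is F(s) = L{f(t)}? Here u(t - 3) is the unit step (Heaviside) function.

F(s) = s*exp(-3*s)/(s^2 + 4)

By the second shifting theorem, L{u(t - c)·g(t - c)} = e^(-cs)·G(s) with c = 3 and G(s) = L{g(t)}.
L{cos(2t)} = s/(s^2 + 4).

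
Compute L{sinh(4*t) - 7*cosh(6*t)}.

-7*s/(s^2 - 36) + 4/(s^2 - 16)

Apply the Laplace transform termwise.
L{sinh(4t)} = 4/(s^2 - 16); (-7)·[L{cosh(6t)} = s/(s^2 - 36)].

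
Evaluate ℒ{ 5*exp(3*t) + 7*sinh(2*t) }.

By linearity of the Laplace transform, transform each term separately.
(5)·[L{e^(3t)} = 1/(s - 3)]; (7)·[L{sinh(2t)} = 2/(s^2 - 4)].

14/(s^2 - 4) + 5/(s - 3)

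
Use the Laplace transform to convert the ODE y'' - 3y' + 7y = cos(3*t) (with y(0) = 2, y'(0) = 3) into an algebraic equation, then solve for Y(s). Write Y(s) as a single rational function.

Y(s) = (2*s^3 - 3*s^2 + 19*s - 27)/(s^4 - 3*s^3 + 16*s^2 - 27*s + 63)

Apply the Laplace transform to the equation.
With L{y''} = s^2 Y - s·y(0) - y'(0) and L{y'} = sY - y(0), with y(0) = 2, y'(0) = 3: the LHS transforms to (s^2 - 3*s + 7)Y - (2*s - 3).
The right side is L{cos(3*t)} = s/(s^2 + 9).
So (s^2 - 3*s + 7)Y = s/(s^2 + 9) + (2*s - 3).
Isolate Y and clear denominators.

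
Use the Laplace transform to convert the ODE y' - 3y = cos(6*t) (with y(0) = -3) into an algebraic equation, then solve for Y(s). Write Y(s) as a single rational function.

Transform both sides with L{·}.
The derivative rules (L{y'} = sY - y(0) = sY - (-3)) turn the left side into (s - 3)Y - (-3).
The right side is L{cos(6*t)} = s/(s^2 + 36).
So (s - 3)Y = s/(s^2 + 36) + (-3).
Solve for Y(s) and write it as one ratio of polynomials.

Y(s) = (-3*s^2 + s - 108)/(s^3 - 3*s^2 + 36*s - 108)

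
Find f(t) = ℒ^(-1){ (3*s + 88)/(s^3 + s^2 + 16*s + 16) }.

Factor the denominator: s^3 + s^2 + 16*s + 16 = (s + 1)*(s^2 + 16).
Partial fraction decomposition gives [5/(s + 1)] + [-5*s/(s^2 + 16)] + [8/(s^2 + 16)].
Invert each term: 5/(s + 1) ↔ 5e^(-t); -5·s/(s^2 + 16) ↔ -5cos(4t); 2·4/(s^2 + 16) ↔ 2sin(4t).

f(t) = 2*sin(4*t) - 5*cos(4*t) + 5*exp(-t)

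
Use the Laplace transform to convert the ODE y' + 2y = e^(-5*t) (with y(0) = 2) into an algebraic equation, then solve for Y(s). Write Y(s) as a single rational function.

Y(s) = (2*s + 11)/(s^2 + 7*s + 10)

Laplace-transform each side.
With L{y'} = sY - y(0) = sY - 2: the LHS transforms to (s + 2)Y - (2).
The right side is L{e^(-5*t)} = 1/(s + 5).
So (s + 2)Y = 1/(s + 5) + (2).
Divide through and combine into a single rational function.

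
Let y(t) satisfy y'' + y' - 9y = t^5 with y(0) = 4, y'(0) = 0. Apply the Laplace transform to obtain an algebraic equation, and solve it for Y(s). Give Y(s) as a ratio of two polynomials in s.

Apply the Laplace transform to the equation.
With L{y''} = s^2 Y - s·y(0) - y'(0) and L{y'} = sY - y(0), with y(0) = 4, y'(0) = 0: the LHS transforms to (s^2 + s - 9)Y - (4*s + 4).
The right side is L{t^5} = 120/s^6.
So (s^2 + s - 9)Y = 120/s^6 + (4*s + 4).
Isolate Y and clear denominators.

Y(s) = (4*s^7 + 4*s^6 + 120)/(s^8 + s^7 - 9*s^6)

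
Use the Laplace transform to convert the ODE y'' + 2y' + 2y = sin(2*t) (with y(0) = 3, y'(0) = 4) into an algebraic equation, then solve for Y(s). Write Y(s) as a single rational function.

Y(s) = (3*s^3 + 10*s^2 + 12*s + 42)/(s^4 + 2*s^3 + 6*s^2 + 8*s + 8)

Take the Laplace transform of both sides.
With L{y''} = s^2 Y - s·y(0) - y'(0) and L{y'} = sY - y(0), with y(0) = 3, y'(0) = 4: the LHS transforms to (s^2 + 2*s + 2)Y - (3*s + 10).
The right side is L{sin(2*t)} = 2/(s^2 + 4).
So (s^2 + 2*s + 2)Y = 2/(s^2 + 4) + (3*s + 10).
Divide through and combine into a single rational function.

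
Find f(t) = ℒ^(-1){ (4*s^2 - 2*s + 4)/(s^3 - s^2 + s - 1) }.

f(t) = 3*exp(t) - sin(t) + cos(t)

Factor the denominator: s^3 - s^2 + s - 1 = (s - 1)*(s^2 + 1).
Partial fraction decomposition gives [3/(s - 1)] + [s/(s^2 + 1)] + [-1/(s^2 + 1)].
Invert each term: 3/(s - 1) ↔ 3e^(t); 1·s/(s^2 + 1) ↔ cos(t); -1·1/(s^2 + 1) ↔ -sin(t).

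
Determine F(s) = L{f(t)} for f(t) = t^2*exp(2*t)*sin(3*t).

L{sin(3t)} = 3/(s^2 + 9).
Multiplying by e^(2t) shifts s → s - 2, so L{exp(2*t)*sin(3*t)} = 3/((s - 2)^2 + 9).
Then apply L{t^2·g(t)} = (-1)^2 d^2/ds^2[G(s)] with G(s) = 3/((s - 2)^2 + 9):
differentiating 2 times and applying the sign gives 18*(s^2 - 4*s + 1)/(s^2 - 4*s + 13)^3.

F(s) = 18*(s^2 - 4*s + 1)/(s^2 - 4*s + 13)^3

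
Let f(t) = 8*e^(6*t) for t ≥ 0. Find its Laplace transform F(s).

L{8} = 8/s.
By the first shifting theorem, multiplying by e^(6t) replaces s with s - 6.

F(s) = 8/(s - 6)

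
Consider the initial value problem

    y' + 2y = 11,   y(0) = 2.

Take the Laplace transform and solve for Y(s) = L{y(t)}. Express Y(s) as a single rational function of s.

Laplace-transform each side.
With L{y'} = sY - y(0) = sY - 2: the LHS transforms to (s + 2)Y - (2).
The right side is L{11} = 11/s.
So (s + 2)Y = 11/s + (2).
Solve for Y(s) and write it as one ratio of polynomials.

Y(s) = (2*s + 11)/(s^2 + 2*s)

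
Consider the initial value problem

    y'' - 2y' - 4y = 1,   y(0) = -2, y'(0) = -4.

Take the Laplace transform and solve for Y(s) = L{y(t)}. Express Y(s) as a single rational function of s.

Y(s) = (-2*s^2 + 1)/(s^3 - 2*s^2 - 4*s)

Take the Laplace transform of both sides.
Using L{y''} = s^2 Y - s·y(0) - y'(0) and L{y'} = sY - y(0), with y(0) = -2, y'(0) = -4, the left side becomes (s^2 - 2*s - 4)Y - (-2*s).
The right side is L{1} = 1/s.
So (s^2 - 2*s - 4)Y = 1/s + (-2*s).
Isolate Y and clear denominators.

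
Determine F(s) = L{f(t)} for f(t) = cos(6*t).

F(s) = s/(s^2 + 36)

L{cos(6t)} = s/(s^2 + 36).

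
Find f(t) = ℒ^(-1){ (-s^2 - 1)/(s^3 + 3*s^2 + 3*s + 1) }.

Factor the denominator: s^3 + 3*s^2 + 3*s + 1 = (s + 1)^3.
Partial fraction decomposition gives [-1/(s + 1)] + [2/(s + 1)^2] + [-2/(s + 1)^3].
Invert each term: -1/(s + 1) ↔ -e^(-t); 2/(s + 1)^2 ↔ 2t·e^(-t); -2/(s + 1)^3 ↔ (-1)t^2·e^(-t).

f(t) = -t^2*exp(-t) + 2*t*exp(-t) - exp(-t)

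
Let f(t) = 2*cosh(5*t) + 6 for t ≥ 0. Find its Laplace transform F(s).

F(s) = 2*s/(s^2 - 25) + 6/s

The transform is linear, so treat each term independently.
(2)·[L{cosh(5t)} = s/(s^2 - 25)]; L{6} = 6/s.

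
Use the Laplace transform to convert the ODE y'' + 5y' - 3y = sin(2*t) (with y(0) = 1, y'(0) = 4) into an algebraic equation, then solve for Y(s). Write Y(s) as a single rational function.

Y(s) = (s^3 + 9*s^2 + 4*s + 38)/(s^4 + 5*s^3 + s^2 + 20*s - 12)

Apply the Laplace transform to the equation.
Using L{y''} = s^2 Y - s·y(0) - y'(0) and L{y'} = sY - y(0), with y(0) = 1, y'(0) = 4, the left side becomes (s^2 + 5*s - 3)Y - (s + 9).
The right side is L{sin(2*t)} = 2/(s^2 + 4).
So (s^2 + 5*s - 3)Y = 2/(s^2 + 4) + (s + 9).
Solve for Y(s) and write it as one ratio of polynomials.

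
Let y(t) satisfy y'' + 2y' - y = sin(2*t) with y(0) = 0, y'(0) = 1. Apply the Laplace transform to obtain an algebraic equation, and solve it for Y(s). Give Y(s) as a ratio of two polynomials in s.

Y(s) = (s^2 + 6)/(s^4 + 2*s^3 + 3*s^2 + 8*s - 4)

Laplace-transform each side.
With L{y''} = s^2 Y - s·y(0) - y'(0) and L{y'} = sY - y(0), with y(0) = 0, y'(0) = 1: the LHS transforms to (s^2 + 2*s - 1)Y - (1).
The right side is L{sin(2*t)} = 2/(s^2 + 4).
So (s^2 + 2*s - 1)Y = 2/(s^2 + 4) + (1).
Solve for Y(s) and write it as one ratio of polynomials.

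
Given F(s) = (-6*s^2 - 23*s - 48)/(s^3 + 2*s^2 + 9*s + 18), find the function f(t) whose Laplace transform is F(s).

f(t) = -5*sin(3*t) - 4*cos(3*t) - 2*exp(-2*t)

Factor the denominator: s^3 + 2*s^2 + 9*s + 18 = (s + 2)*(s^2 + 9).
Partial fraction decomposition gives [-2/(s + 2)] + [-4*s/(s^2 + 9)] + [-15/(s^2 + 9)].
Invert each term: -2/(s + 2) ↔ -2e^(-2t); -4·s/(s^2 + 9) ↔ -4cos(3t); -5·3/(s^2 + 9) ↔ -5sin(3t).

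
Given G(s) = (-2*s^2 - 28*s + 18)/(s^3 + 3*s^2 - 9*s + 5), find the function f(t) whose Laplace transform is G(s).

f(t) = -2*t*exp(t) - 5*exp(t) + 3*exp(-5*t)

Factor the denominator: s^3 + 3*s^2 - 9*s + 5 = (s - 1)^2*(s + 5).
Partial fraction decomposition gives [-5/(s - 1)] + [-2/(s - 1)^2] + [3/(s + 5)].
Invert each term: -5/(s - 1) ↔ -5e^(t); -2/(s - 1)^2 ↔ -2t·e^(t); 3/(s + 5) ↔ 3e^(-5t).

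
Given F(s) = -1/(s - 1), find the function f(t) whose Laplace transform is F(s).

f(t) = -exp(t)

Since L{e^(t)} = 1/(s - 1), the inverse is e^(t), scaled by -1.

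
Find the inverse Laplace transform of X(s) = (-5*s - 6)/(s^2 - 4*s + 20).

Complete the square in the denominator: s^2 - 4*s + 20 = (s - 2)^2 + 4^2.
Split the numerator to match: -5*s - 6 = -5·(s - 2) - 4·4.
Invert each term: -5·(s - 2)/((s - 2)^2 + 16) ↔ -5e^(2t)cos(4t); -4·4/((s - 2)^2 + 16) ↔ -4e^(2t)sin(4t).

-4*exp(2*t)*sin(4*t) - 5*exp(2*t)*cos(4*t)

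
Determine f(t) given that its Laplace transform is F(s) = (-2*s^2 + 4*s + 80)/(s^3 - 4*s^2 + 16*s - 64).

f(t) = 2*exp(4*t) - 3*sin(4*t) - 4*cos(4*t)

Factor the denominator: s^3 - 4*s^2 + 16*s - 64 = (s - 4)*(s^2 + 16).
Partial fraction decomposition gives [2/(s - 4)] + [-4*s/(s^2 + 16)] + [-12/(s^2 + 16)].
Invert each term: 2/(s - 4) ↔ 2e^(4t); -4·s/(s^2 + 16) ↔ -4cos(4t); -3·4/(s^2 + 16) ↔ -3sin(4t).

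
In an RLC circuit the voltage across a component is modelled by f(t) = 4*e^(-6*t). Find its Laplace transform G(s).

G(s) = 4/(s + 6)

L{4} = 4/s.
By the first shifting theorem, multiplying by e^(-6t) replaces s with s + 6.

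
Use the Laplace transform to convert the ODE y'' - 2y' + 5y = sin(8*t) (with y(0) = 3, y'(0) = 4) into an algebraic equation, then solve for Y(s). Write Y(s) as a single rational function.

Y(s) = (3*s^3 - 2*s^2 + 192*s - 120)/(s^4 - 2*s^3 + 69*s^2 - 128*s + 320)

Take the Laplace transform of both sides.
Using L{y''} = s^2 Y - s·y(0) - y'(0) and L{y'} = sY - y(0), with y(0) = 3, y'(0) = 4, the left side becomes (s^2 - 2*s + 5)Y - (3*s - 2).
The right side is L{sin(8*t)} = 8/(s^2 + 64).
So (s^2 - 2*s + 5)Y = 8/(s^2 + 64) + (3*s - 2).
Solve for Y(s) and write it as one ratio of polynomials.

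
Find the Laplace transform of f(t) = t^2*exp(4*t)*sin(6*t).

36*(s^2 - 8*s + 4)/(s^2 - 8*s + 52)^3

L{sin(6t)} = 6/(s^2 + 36).
Multiplying by e^(4t) shifts s → s - 4, so L{exp(4*t)*sin(6*t)} = 6/((s - 4)^2 + 36).
Then apply L{t^2·g(t)} = (-1)^2 d^2/ds^2[G(s)] with G(s) = 6/((s - 4)^2 + 36):
differentiating 2 times and applying the sign gives 36*(s^2 - 8*s + 4)/(s^2 - 8*s + 52)^3.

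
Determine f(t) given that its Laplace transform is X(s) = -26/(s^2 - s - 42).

Factor the denominator: s^2 - s - 42 = (s - 7)*(s + 6).
Partial fraction decomposition gives [-2/(s - 7)] + [2/(s + 6)].
Invert each term: -2/(s - 7) ↔ -2e^(7t); 2/(s + 6) ↔ 2e^(-6t).

f(t) = -2*exp(7*t) + 2*exp(-6*t)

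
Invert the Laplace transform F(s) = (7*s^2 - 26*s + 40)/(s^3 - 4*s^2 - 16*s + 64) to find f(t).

f(t) = 6*t*exp(4*t) + 3*exp(4*t) + 4*exp(-4*t)

Factor the denominator: s^3 - 4*s^2 - 16*s + 64 = (s - 4)^2*(s + 4).
Partial fraction decomposition gives [3/(s - 4)] + [6/(s - 4)^2] + [4/(s + 4)].
Invert each term: 3/(s - 4) ↔ 3e^(4t); 6/(s - 4)^2 ↔ 6t·e^(4t); 4/(s + 4) ↔ 4e^(-4t).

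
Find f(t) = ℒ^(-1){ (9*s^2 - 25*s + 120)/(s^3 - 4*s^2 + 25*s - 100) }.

Factor the denominator: s^3 - 4*s^2 + 25*s - 100 = (s - 4)*(s^2 + 25).
Partial fraction decomposition gives [4/(s - 4)] + [5*s/(s^2 + 25)] + [-5/(s^2 + 25)].
Invert each term: 4/(s - 4) ↔ 4e^(4t); 5·s/(s^2 + 25) ↔ 5cos(5t); -1·5/(s^2 + 25) ↔ -sin(5t).

f(t) = 4*exp(4*t) - sin(5*t) + 5*cos(5*t)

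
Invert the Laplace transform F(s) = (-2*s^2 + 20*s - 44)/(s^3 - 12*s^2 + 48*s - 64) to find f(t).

Factor the denominator: s^3 - 12*s^2 + 48*s - 64 = (s - 4)^3.
Partial fraction decomposition gives [-2/(s - 4)] + [4/(s - 4)^2] + [4/(s - 4)^3].
Invert each term: -2/(s - 4) ↔ -2e^(4t); 4/(s - 4)^2 ↔ 4t·e^(4t); 4/(s - 4)^3 ↔ (2)t^2·e^(4t).

f(t) = 2*t^2*exp(4*t) + 4*t*exp(4*t) - 2*exp(4*t)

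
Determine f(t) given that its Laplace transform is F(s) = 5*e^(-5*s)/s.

f(t) = Heaviside(t - 5)*(5)

The factor e^(-5s) signals a time shift by c = 5 (second shifting theorem).
L{5} = 5/s, so L^-1{5/s} = 5.
Hence the inverse is u(t - 5) times that function evaluated at t - 5.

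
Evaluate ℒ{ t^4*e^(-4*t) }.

24/(s + 4)^5

L{t^4} = 4!/s^5 = 24/s^5.
By the first shifting theorem, multiplying by e^(-4t) replaces s with s + 4.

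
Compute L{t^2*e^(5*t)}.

L{e^(5t)} = 1/(s - 5).
Then apply L{t^2·g(t)} = (-1)^2 d^2/ds^2[G(s)] with G(s) = 1/(s - 5):
differentiating 2 times and applying the sign gives 2/(s - 5)^3.

2/(s - 5)^3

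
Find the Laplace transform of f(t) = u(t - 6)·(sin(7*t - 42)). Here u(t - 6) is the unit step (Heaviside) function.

7*exp(-6*s)/(s^2 + 49)

By the second shifting theorem, L{u(t - c)·g(t - c)} = e^(-cs)·G(s) with c = 6 and G(s) = L{g(t)}.
L{sin(7t)} = 7/(s^2 + 49).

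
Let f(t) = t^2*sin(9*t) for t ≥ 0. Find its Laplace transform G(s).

G(s) = 54*(s^2 - 27)/(s^2 + 81)^3

L{sin(9t)} = 9/(s^2 + 81).
Then apply L{t^2·g(t)} = (-1)^2 d^2/ds^2[H(s)] with H(s) = 9/(s^2 + 81):
differentiating 2 times and applying the sign gives 54*(s^2 - 27)/(s^2 + 81)^3.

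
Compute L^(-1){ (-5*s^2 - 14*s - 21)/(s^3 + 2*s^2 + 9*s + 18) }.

Factor the denominator: s^3 + 2*s^2 + 9*s + 18 = (s + 2)*(s^2 + 9).
Partial fraction decomposition gives [-1/(s + 2)] + [-4*s/(s^2 + 9)] + [-6/(s^2 + 9)].
Invert each term: -1/(s + 2) ↔ -e^(-2t); -4·s/(s^2 + 9) ↔ -4cos(3t); -2·3/(s^2 + 9) ↔ -2sin(3t).

-2*sin(3*t) - 4*cos(3*t) - exp(-2*t)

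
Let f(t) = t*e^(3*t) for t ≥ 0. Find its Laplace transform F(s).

F(s) = (s - 3)^(-2)

L{e^(3t)} = 1/(s - 3).
Then apply L{t·g(t)} = -d/ds[G(s)] with G(s) = 1/(s - 3):
differentiating 1 time and applying the sign gives (s - 3)^(-2).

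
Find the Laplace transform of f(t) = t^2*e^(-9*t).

L{e^(-9t)} = 1/(s + 9).
Then apply L{t^2·g(t)} = (-1)^2 d^2/ds^2[G(s)] with G(s) = 1/(s + 9):
differentiating 2 times and applying the sign gives 2/(s + 9)^3.

2/(s + 9)^3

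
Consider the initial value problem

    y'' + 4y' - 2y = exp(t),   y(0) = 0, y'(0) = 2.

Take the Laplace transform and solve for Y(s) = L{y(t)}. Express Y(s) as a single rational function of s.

Apply the Laplace transform to the equation.
Using L{y''} = s^2 Y - s·y(0) - y'(0) and L{y'} = sY - y(0), with y(0) = 0, y'(0) = 2, the left side becomes (s^2 + 4*s - 2)Y - (2).
The right side is L{exp(t)} = 1/(s - 1).
So (s^2 + 4*s - 2)Y = 1/(s - 1) + (2).
Solve for Y(s) and write it as one ratio of polynomials.

Y(s) = (2*s - 1)/(s^3 + 3*s^2 - 6*s + 2)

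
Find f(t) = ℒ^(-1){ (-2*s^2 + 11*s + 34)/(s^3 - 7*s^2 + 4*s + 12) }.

f(t) = exp(6*t) - 4*exp(2*t) + exp(-t)

Factor the denominator: s^3 - 7*s^2 + 4*s + 12 = (s - 6)*(s - 2)*(s + 1).
Partial fraction decomposition gives [1/(s - 6)] + [1/(s + 1)] + [-4/(s - 2)].
Invert each term: 1/(s - 6) ↔ e^(6t); 1/(s + 1) ↔ e^(-t); -4/(s - 2) ↔ -4e^(2t).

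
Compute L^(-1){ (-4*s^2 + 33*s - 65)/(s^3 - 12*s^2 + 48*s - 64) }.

Factor the denominator: s^3 - 12*s^2 + 48*s - 64 = (s - 4)^3.
Partial fraction decomposition gives [-4/(s - 4)] + [(s - 4)^(-2)] + [3/(s - 4)^3].
Invert each term: -4/(s - 4) ↔ -4e^(4t); 1/(s - 4)^2 ↔ t·e^(4t); 3/(s - 4)^3 ↔ (3/2)t^2·e^(4t).

3*t^2*exp(4*t)/2 + t*exp(4*t) - 4*exp(4*t)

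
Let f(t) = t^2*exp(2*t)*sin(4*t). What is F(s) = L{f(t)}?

L{sin(4t)} = 4/(s^2 + 16).
Multiplying by e^(2t) shifts s → s - 2, so L{exp(2*t)*sin(4*t)} = 4/((s - 2)^2 + 16).
Then apply L{t^2·g(t)} = (-1)^2 d^2/ds^2[G(s)] with G(s) = 4/((s - 2)^2 + 16):
differentiating 2 times and applying the sign gives 8*(3*s^2 - 12*s - 4)/(s^2 - 4*s + 20)^3.

F(s) = 8*(3*s^2 - 12*s - 4)/(s^2 - 4*s + 20)^3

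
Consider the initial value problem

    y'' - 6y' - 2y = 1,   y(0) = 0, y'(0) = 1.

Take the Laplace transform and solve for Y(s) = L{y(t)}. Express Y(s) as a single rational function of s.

Laplace-transform each side.
With L{y''} = s^2 Y - s·y(0) - y'(0) and L{y'} = sY - y(0), with y(0) = 0, y'(0) = 1: the LHS transforms to (s^2 - 6*s - 2)Y - (1).
The right side is L{1} = 1/s.
So (s^2 - 6*s - 2)Y = 1/s + (1).
Isolate Y and clear denominators.

Y(s) = (s + 1)/(s^3 - 6*s^2 - 2*s)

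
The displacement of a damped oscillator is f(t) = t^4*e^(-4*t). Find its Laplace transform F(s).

F(s) = 24/(s + 4)^5

L{t^4} = 4!/s^5 = 24/s^5.
By the first shifting theorem, multiplying by e^(-4t) replaces s with s + 4.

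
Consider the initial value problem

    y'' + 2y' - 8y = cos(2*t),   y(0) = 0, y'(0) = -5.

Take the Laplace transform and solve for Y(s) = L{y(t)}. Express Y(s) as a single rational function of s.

Y(s) = (-5*s^2 + s - 20)/(s^4 + 2*s^3 - 4*s^2 + 8*s - 32)

Laplace-transform each side.
With L{y''} = s^2 Y - s·y(0) - y'(0) and L{y'} = sY - y(0), with y(0) = 0, y'(0) = -5: the LHS transforms to (s^2 + 2*s - 8)Y - (-5).
The right side is L{cos(2*t)} = s/(s^2 + 4).
So (s^2 + 2*s - 8)Y = s/(s^2 + 4) + (-5).
Divide through and combine into a single rational function.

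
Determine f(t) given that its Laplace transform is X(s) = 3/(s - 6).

f(t) = 3*exp(6*t)

Since L{e^(6t)} = 1/(s - 6), the inverse is exp(6*t), scaled by 3.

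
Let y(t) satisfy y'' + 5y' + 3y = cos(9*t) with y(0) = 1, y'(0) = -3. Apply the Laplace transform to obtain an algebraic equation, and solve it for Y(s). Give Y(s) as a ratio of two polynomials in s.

Laplace-transform each side.
Using L{y''} = s^2 Y - s·y(0) - y'(0) and L{y'} = sY - y(0), with y(0) = 1, y'(0) = -3, the left side becomes (s^2 + 5*s + 3)Y - (s + 2).
The right side is L{cos(9*t)} = s/(s^2 + 81).
So (s^2 + 5*s + 3)Y = s/(s^2 + 81) + (s + 2).
Divide through and combine into a single rational function.

Y(s) = (s^3 + 2*s^2 + 82*s + 162)/(s^4 + 5*s^3 + 84*s^2 + 405*s + 243)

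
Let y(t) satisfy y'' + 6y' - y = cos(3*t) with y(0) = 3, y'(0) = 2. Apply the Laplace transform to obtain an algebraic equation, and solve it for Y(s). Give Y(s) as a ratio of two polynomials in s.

Apply the Laplace transform to the equation.
With L{y''} = s^2 Y - s·y(0) - y'(0) and L{y'} = sY - y(0), with y(0) = 3, y'(0) = 2: the LHS transforms to (s^2 + 6*s - 1)Y - (3*s + 20).
The right side is L{cos(3*t)} = s/(s^2 + 9).
So (s^2 + 6*s - 1)Y = s/(s^2 + 9) + (3*s + 20).
Divide through and combine into a single rational function.

Y(s) = (3*s^3 + 20*s^2 + 28*s + 180)/(s^4 + 6*s^3 + 8*s^2 + 54*s - 9)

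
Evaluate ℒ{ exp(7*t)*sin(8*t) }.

L{sin(8t)} = 8/(s^2 + 64).
By the first shifting theorem, multiplying by e^(7t) replaces s with s - 7.

8/((s - 7)^2 + 64)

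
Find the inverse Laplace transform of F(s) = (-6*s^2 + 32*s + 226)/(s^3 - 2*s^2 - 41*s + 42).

2*exp(7*t) - 6*exp(t) - 2*exp(-6*t)

Factor the denominator: s^3 - 2*s^2 - 41*s + 42 = (s - 7)*(s - 1)*(s + 6).
Partial fraction decomposition gives [-2/(s + 6)] + [-6/(s - 1)] + [2/(s - 7)].
Invert each term: -2/(s + 6) ↔ -2e^(-6t); -6/(s - 1) ↔ -6e^(t); 2/(s - 7) ↔ 2e^(7t).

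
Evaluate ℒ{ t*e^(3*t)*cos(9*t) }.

(s - 12)*(s + 6)/(s^2 - 6*s + 90)^2

L{cos(9t)} = s/(s^2 + 81).
Multiplying by e^(3t) shifts s → s - 3, so L{e^(3*t)*cos(9*t)} = (s - 3)/((s - 3)^2 + 81).
Then apply L{t·g(t)} = -d/ds[G(s)] with G(s) = (s - 3)/((s - 3)^2 + 81):
differentiating 1 time and applying the sign gives (s - 12)*(s + 6)/(s^2 - 6*s + 90)^2.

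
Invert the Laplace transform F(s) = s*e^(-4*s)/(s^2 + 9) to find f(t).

The factor e^(-4s) signals a time shift by c = 4 (second shifting theorem).
L{cos(3t)} = s/(s^2 + 9), so L^-1{s/(s^2 + 9)} = cos(3*t).
Hence the inverse is u(t - 4) times that function evaluated at t - 4.

f(t) = Heaviside(t - 4)*(cos(3*t - 12))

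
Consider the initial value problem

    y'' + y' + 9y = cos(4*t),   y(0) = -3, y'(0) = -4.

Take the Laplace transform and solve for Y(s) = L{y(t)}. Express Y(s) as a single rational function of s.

Take the Laplace transform of both sides.
With L{y''} = s^2 Y - s·y(0) - y'(0) and L{y'} = sY - y(0), with y(0) = -3, y'(0) = -4: the LHS transforms to (s^2 + s + 9)Y - (-3*s - 7).
The right side is L{cos(4*t)} = s/(s^2 + 16).
So (s^2 + s + 9)Y = s/(s^2 + 16) + (-3*s - 7).
Solve for Y(s) and write it as one ratio of polynomials.

Y(s) = (-3*s^3 - 7*s^2 - 47*s - 112)/(s^4 + s^3 + 25*s^2 + 16*s + 144)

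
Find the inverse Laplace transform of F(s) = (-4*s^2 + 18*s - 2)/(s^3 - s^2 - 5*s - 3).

Factor the denominator: s^3 - s^2 - 5*s - 3 = (s - 3)*(s + 1)^2.
Partial fraction decomposition gives [-5/(s + 1)] + [6/(s + 1)^2] + [1/(s - 3)].
Invert each term: -5/(s + 1) ↔ -5e^(-t); 6/(s + 1)^2 ↔ 6t·e^(-t); 1/(s - 3) ↔ e^(3t).

6*t*exp(-t) + exp(3*t) - 5*exp(-t)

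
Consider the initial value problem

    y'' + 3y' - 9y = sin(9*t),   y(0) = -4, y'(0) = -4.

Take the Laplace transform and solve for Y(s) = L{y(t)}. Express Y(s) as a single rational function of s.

Y(s) = (-4*s^3 - 16*s^2 - 324*s - 1287)/(s^4 + 3*s^3 + 72*s^2 + 243*s - 729)

Laplace-transform each side.
With L{y''} = s^2 Y - s·y(0) - y'(0) and L{y'} = sY - y(0), with y(0) = -4, y'(0) = -4: the LHS transforms to (s^2 + 3*s - 9)Y - (-4*s - 16).
The right side is L{sin(9*t)} = 9/(s^2 + 81).
So (s^2 + 3*s - 9)Y = 9/(s^2 + 81) + (-4*s - 16).
Divide through and combine into a single rational function.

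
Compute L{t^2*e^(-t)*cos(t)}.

2*(s + 1)*(s^2 + 2*s - 2)/(s^2 + 2*s + 2)^3

L{cos(t)} = s/(s^2 + 1).
Multiplying by e^(-t) shifts s → s + 1, so L{e^(-t)*cos(t)} = (s + 1)/((s + 1)^2 + 1).
Then apply L{t^2·g(t)} = (-1)^2 d^2/ds^2[H(s)] with H(s) = (s + 1)/((s + 1)^2 + 1):
differentiating 2 times and applying the sign gives 2*(s + 1)*(s^2 + 2*s - 2)/(s^2 + 2*s + 2)^3.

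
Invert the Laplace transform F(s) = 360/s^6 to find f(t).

f(t) = 3*t^5

Since L{t^5} = 5!/s^6 = 120/s^6, the inverse is t^5, scaled by 3.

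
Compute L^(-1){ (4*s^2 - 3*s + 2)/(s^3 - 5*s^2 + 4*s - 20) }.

3*exp(5*t) + sin(2*t) + cos(2*t)

Factor the denominator: s^3 - 5*s^2 + 4*s - 20 = (s - 5)*(s^2 + 4).
Partial fraction decomposition gives [3/(s - 5)] + [s/(s^2 + 4)] + [2/(s^2 + 4)].
Invert each term: 3/(s - 5) ↔ 3e^(5t); 1·s/(s^2 + 4) ↔ cos(2t); 1·2/(s^2 + 4) ↔ sin(2t).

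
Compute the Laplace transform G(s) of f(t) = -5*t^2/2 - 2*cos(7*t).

G(s) = -2*s/(s^2 + 49) - 5/s^3

The transform is linear, so treat each term independently.
(-5/2)·[L{t^2} = 2!/s^3 = 2/s^3]; (-2)·[L{cos(7t)} = s/(s^2 + 49)].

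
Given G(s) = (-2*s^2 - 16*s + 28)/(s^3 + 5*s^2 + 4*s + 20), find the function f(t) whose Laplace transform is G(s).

Factor the denominator: s^3 + 5*s^2 + 4*s + 20 = (s + 5)*(s^2 + 4).
Partial fraction decomposition gives [2/(s + 5)] + [-4*s/(s^2 + 4)] + [4/(s^2 + 4)].
Invert each term: 2/(s + 5) ↔ 2e^(-5t); -4·s/(s^2 + 4) ↔ -4cos(2t); 2·2/(s^2 + 4) ↔ 2sin(2t).

f(t) = 2*sin(2*t) - 4*cos(2*t) + 2*exp(-5*t)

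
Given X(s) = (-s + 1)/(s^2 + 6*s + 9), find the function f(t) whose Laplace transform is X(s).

Factor the denominator: s^2 + 6*s + 9 = (s + 3)^2.
Partial fraction decomposition gives [-1/(s + 3)] + [4/(s + 3)^2].
Invert each term: -1/(s + 3) ↔ -e^(-3t); 4/(s + 3)^2 ↔ 4t·e^(-3t).

f(t) = 4*t*exp(-3*t) - exp(-3*t)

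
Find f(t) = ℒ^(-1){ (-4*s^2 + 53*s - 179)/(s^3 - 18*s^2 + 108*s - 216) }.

f(t) = -5*t^2*exp(6*t)/2 + 5*t*exp(6*t) - 4*exp(6*t)

Factor the denominator: s^3 - 18*s^2 + 108*s - 216 = (s - 6)^3.
Partial fraction decomposition gives [-4/(s - 6)] + [5/(s - 6)^2] + [-5/(s - 6)^3].
Invert each term: -4/(s - 6) ↔ -4e^(6t); 5/(s - 6)^2 ↔ 5t·e^(6t); -5/(s - 6)^3 ↔ (-5/2)t^2·e^(6t).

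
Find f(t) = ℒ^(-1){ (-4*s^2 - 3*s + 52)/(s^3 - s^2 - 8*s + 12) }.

Factor the denominator: s^3 - s^2 - 8*s + 12 = (s - 2)^2*(s + 3).
Partial fraction decomposition gives [-5/(s - 2)] + [6/(s - 2)^2] + [1/(s + 3)].
Invert each term: -5/(s - 2) ↔ -5e^(2t); 6/(s - 2)^2 ↔ 6t·e^(2t); 1/(s + 3) ↔ e^(-3t).

f(t) = 6*t*exp(2*t) - 5*exp(2*t) + exp(-3*t)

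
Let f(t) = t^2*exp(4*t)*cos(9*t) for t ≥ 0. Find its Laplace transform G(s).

G(s) = 2*(s - 4)*(s^2 - 8*s - 227)/(s^2 - 8*s + 97)^3

L{cos(9t)} = s/(s^2 + 81).
Multiplying by e^(4t) shifts s → s - 4, so L{exp(4*t)*cos(9*t)} = (s - 4)/((s - 4)^2 + 81).
Then apply L{t^2·g(t)} = (-1)^2 d^2/ds^2[H(s)] with H(s) = (s - 4)/((s - 4)^2 + 81):
differentiating 2 times and applying the sign gives 2*(s - 4)*(s^2 - 8*s - 227)/(s^2 - 8*s + 97)^3.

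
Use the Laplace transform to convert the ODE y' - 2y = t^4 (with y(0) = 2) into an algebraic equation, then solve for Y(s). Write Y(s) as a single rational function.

Y(s) = (2*s^5 + 24)/(s^6 - 2*s^5)

Transform both sides with L{·}.
With L{y'} = sY - y(0) = sY - 2: the LHS transforms to (s - 2)Y - (2).
The right side is L{t^4} = 24/s^5.
So (s - 2)Y = 24/s^5 + (2).
Solve for Y(s) and write it as one ratio of polynomials.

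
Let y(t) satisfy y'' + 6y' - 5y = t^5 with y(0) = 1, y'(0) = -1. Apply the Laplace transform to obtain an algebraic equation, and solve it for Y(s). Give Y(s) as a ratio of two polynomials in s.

Y(s) = (s^7 + 5*s^6 + 120)/(s^8 + 6*s^7 - 5*s^6)

Take the Laplace transform of both sides.
With L{y''} = s^2 Y - s·y(0) - y'(0) and L{y'} = sY - y(0), with y(0) = 1, y'(0) = -1: the LHS transforms to (s^2 + 6*s - 5)Y - (s + 5).
The right side is L{t^5} = 120/s^6.
So (s^2 + 6*s - 5)Y = 120/s^6 + (s + 5).
Divide through and combine into a single rational function.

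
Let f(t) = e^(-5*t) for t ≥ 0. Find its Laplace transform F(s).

L{e^(-5t)} = 1/(s + 5).

F(s) = 1/(s + 5)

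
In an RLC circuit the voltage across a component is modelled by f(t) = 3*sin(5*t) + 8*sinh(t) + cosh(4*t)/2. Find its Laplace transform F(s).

F(s) = s/(2*(s^2 - 16)) + 15/(s^2 + 25) + 8/(s^2 - 1)

Apply the Laplace transform termwise.
(1/2)·[L{cosh(4t)} = s/(s^2 - 16)]; (3)·[L{sin(5t)} = 5/(s^2 + 25)]; (8)·[L{sinh(t)} = 1/(s^2 - 1)].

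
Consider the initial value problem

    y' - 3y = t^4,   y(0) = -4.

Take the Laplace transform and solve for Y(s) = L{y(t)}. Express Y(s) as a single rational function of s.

Y(s) = (-4*s^5 + 24)/(s^6 - 3*s^5)

Laplace-transform each side.
Using L{y'} = sY - y(0) = sY - (-4), the left side becomes (s - 3)Y - (-4).
The right side is L{t^4} = 24/s^5.
So (s - 3)Y = 24/s^5 + (-4).
Isolate Y and clear denominators.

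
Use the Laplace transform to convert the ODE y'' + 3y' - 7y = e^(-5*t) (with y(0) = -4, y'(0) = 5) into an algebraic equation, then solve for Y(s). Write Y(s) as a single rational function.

Transform both sides with L{·}.
The derivative rules (L{y''} = s^2 Y - s·y(0) - y'(0) and L{y'} = sY - y(0), with y(0) = -4, y'(0) = 5) turn the left side into (s^2 + 3*s - 7)Y - (-4*s - 7).
The right side is L{e^(-5*t)} = 1/(s + 5).
So (s^2 + 3*s - 7)Y = 1/(s + 5) + (-4*s - 7).
Solve for Y(s) and write it as one ratio of polynomials.

Y(s) = (-4*s^2 - 27*s - 34)/(s^3 + 8*s^2 + 8*s - 35)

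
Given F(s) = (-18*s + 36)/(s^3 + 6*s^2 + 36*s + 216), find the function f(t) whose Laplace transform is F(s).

Factor the denominator: s^3 + 6*s^2 + 36*s + 216 = (s + 6)*(s^2 + 36).
Partial fraction decomposition gives [2/(s + 6)] + [-2*s/(s^2 + 36)] + [-6/(s^2 + 36)].
Invert each term: 2/(s + 6) ↔ 2e^(-6t); -2·s/(s^2 + 36) ↔ -2cos(6t); -1·6/(s^2 + 36) ↔ -sin(6t).

f(t) = -sin(6*t) - 2*cos(6*t) + 2*exp(-6*t)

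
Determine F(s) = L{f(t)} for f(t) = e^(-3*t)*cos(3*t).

L{cos(3t)} = s/(s^2 + 9).
By the first shifting theorem, multiplying by e^(-3t) replaces s with s + 3.

F(s) = (s + 3)/((s + 3)^2 + 9)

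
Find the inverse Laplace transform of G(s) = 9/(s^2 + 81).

Since L{sin(9t)} = 9/(s^2 + 81), the inverse is sin(9*t).

sin(9*t)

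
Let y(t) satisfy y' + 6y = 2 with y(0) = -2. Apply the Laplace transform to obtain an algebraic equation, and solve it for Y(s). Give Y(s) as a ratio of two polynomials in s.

Transform both sides with L{·}.
The derivative rules (L{y'} = sY - y(0) = sY - (-2)) turn the left side into (s + 6)Y - (-2).
The right side is L{2} = 2/s.
So (s + 6)Y = 2/s + (-2).
Divide through and combine into a single rational function.

Y(s) = (-2*s + 2)/(s^2 + 6*s)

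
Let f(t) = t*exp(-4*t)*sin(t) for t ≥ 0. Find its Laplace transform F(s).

L{sin(t)} = 1/(s^2 + 1).
Multiplying by e^(-4t) shifts s → s + 4, so L{exp(-4*t)*sin(t)} = 1/((s + 4)^2 + 1).
Then apply L{t·g(t)} = -d/ds[G(s)] with G(s) = 1/((s + 4)^2 + 1):
differentiating 1 time and applying the sign gives 2*(s + 4)/(s^2 + 8*s + 17)^2.

F(s) = 2*(s + 4)/(s^2 + 8*s + 17)^2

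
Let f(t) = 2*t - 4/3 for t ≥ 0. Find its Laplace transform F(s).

F(s) = -4/(3*s) + 2/s^2

Apply the Laplace transform termwise.
L{-4/3} = (-4/3)/s; (2)·[L{t} = 1!/s^2 = 1/s^2].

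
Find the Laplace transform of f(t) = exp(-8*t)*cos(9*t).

L{cos(9t)} = s/(s^2 + 81).
By the first shifting theorem, multiplying by e^(-8t) replaces s with s + 8.

(s + 8)/((s + 8)^2 + 81)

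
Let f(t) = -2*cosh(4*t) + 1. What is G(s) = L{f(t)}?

G(s) = -2*s/(s^2 - 16) + 1/s

The transform is linear, so treat each term independently.
(-2)·[L{cosh(4t)} = s/(s^2 - 16)]; L{1} = 1/s.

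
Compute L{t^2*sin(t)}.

L{sin(t)} = 1/(s^2 + 1).
Then apply L{t^2·g(t)} = (-1)^2 d^2/ds^2[G(s)] with G(s) = 1/(s^2 + 1):
differentiating 2 times and applying the sign gives 2*(3*s^2 - 1)/(s^2 + 1)^3.

2*(3*s^2 - 1)/(s^2 + 1)^3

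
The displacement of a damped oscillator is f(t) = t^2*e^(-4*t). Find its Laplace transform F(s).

F(s) = 2/(s + 4)^3

L{e^(-4t)} = 1/(s + 4).
Then apply L{t^2·g(t)} = (-1)^2 d^2/ds^2[G(s)] with G(s) = 1/(s + 4):
differentiating 2 times and applying the sign gives 2/(s + 4)^3.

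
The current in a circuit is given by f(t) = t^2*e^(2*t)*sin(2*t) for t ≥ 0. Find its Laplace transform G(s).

G(s) = 4*(3*s^2 - 12*s + 8)/(s^2 - 4*s + 8)^3

L{sin(2t)} = 2/(s^2 + 4).
Multiplying by e^(2t) shifts s → s - 2, so L{e^(2*t)*sin(2*t)} = 2/((s - 2)^2 + 4).
Then apply L{t^2·g(t)} = (-1)^2 d^2/ds^2[H(s)] with H(s) = 2/((s - 2)^2 + 4):
differentiating 2 times and applying the sign gives 4*(3*s^2 - 12*s + 8)/(s^2 - 4*s + 8)^3.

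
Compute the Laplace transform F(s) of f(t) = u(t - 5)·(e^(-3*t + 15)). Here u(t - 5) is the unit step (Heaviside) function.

By the second shifting theorem, L{u(t - c)·g(t - c)} = e^(-cs)·G(s) with c = 5 and G(s) = L{g(t)}.
L{e^(-3t)} = 1/(s + 3).

F(s) = exp(-5*s)/(s + 3)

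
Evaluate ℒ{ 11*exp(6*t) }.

L{11} = 11/s.
By the first shifting theorem, multiplying by e^(6t) replaces s with s - 6.

11/(s - 6)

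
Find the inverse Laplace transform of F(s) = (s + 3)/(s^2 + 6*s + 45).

exp(-3*t)*cos(6*t)

Rewrite the denominator: s^2 + 6*s + 45 = (s + 3)^2 + 36.
The form in (s + 3) signals a first-shifting-theorem factor e^(-3t).
Since L{cos(6t)} = s/(s^2 + 36), the inverse is exp(-3*t)*cos(6*t).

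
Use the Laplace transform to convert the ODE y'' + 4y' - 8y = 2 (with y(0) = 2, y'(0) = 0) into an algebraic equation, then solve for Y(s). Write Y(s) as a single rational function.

Laplace-transform each side.
The derivative rules (L{y''} = s^2 Y - s·y(0) - y'(0) and L{y'} = sY - y(0), with y(0) = 2, y'(0) = 0) turn the left side into (s^2 + 4*s - 8)Y - (2*s + 8).
The right side is L{2} = 2/s.
So (s^2 + 4*s - 8)Y = 2/s + (2*s + 8).
Isolate Y and clear denominators.

Y(s) = (2*s^2 + 8*s + 2)/(s^3 + 4*s^2 - 8*s)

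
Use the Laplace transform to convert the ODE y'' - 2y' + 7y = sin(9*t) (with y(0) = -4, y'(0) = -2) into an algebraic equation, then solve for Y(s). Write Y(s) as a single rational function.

Apply the Laplace transform to the equation.
The derivative rules (L{y''} = s^2 Y - s·y(0) - y'(0) and L{y'} = sY - y(0), with y(0) = -4, y'(0) = -2) turn the left side into (s^2 - 2*s + 7)Y - (-4*s + 6).
The right side is L{sin(9*t)} = 9/(s^2 + 81).
So (s^2 - 2*s + 7)Y = 9/(s^2 + 81) + (-4*s + 6).
Divide through and combine into a single rational function.

Y(s) = (-4*s^3 + 6*s^2 - 324*s + 495)/(s^4 - 2*s^3 + 88*s^2 - 162*s + 567)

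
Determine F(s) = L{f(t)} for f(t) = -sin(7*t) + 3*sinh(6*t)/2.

By linearity of the Laplace transform, transform each term separately.
(-1)·[L{sin(7t)} = 7/(s^2 + 49)]; (3/2)·[L{sinh(6t)} = 6/(s^2 - 36)].

F(s) = -7/(s^2 + 49) + 9/(s^2 - 36)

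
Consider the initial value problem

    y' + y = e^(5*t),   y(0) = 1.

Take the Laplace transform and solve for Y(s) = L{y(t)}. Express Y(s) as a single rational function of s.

Apply the Laplace transform to the equation.
With L{y'} = sY - y(0) = sY - 1: the LHS transforms to (s + 1)Y - (1).
The right side is L{e^(5*t)} = 1/(s - 5).
So (s + 1)Y = 1/(s - 5) + (1).
Solve for Y(s) and write it as one ratio of polynomials.

Y(s) = (s - 4)/(s^2 - 4*s - 5)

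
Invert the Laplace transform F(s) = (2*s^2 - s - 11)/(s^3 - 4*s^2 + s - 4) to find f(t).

f(t) = exp(4*t) + 3*sin(t) + cos(t)

Factor the denominator: s^3 - 4*s^2 + s - 4 = (s - 4)*(s^2 + 1).
Partial fraction decomposition gives [1/(s - 4)] + [s/(s^2 + 1)] + [3/(s^2 + 1)].
Invert each term: 1/(s - 4) ↔ e^(4t); 1·s/(s^2 + 1) ↔ cos(t); 3·1/(s^2 + 1) ↔ 3sin(t).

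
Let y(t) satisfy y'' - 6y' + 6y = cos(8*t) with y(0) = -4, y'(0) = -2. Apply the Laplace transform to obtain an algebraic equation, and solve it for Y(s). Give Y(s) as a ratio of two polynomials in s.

Laplace-transform each side.
The derivative rules (L{y''} = s^2 Y - s·y(0) - y'(0) and L{y'} = sY - y(0), with y(0) = -4, y'(0) = -2) turn the left side into (s^2 - 6*s + 6)Y - (-4*s + 22).
The right side is L{cos(8*t)} = s/(s^2 + 64).
So (s^2 - 6*s + 6)Y = s/(s^2 + 64) + (-4*s + 22).
Divide through and combine into a single rational function.

Y(s) = (-4*s^3 + 22*s^2 - 255*s + 1408)/(s^4 - 6*s^3 + 70*s^2 - 384*s + 384)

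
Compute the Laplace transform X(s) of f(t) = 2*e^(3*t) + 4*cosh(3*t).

The transform is linear, so treat each term independently.
(4)·[L{cosh(3t)} = s/(s^2 - 9)]; (2)·[L{e^(3t)} = 1/(s - 3)].

X(s) = 4*s/(s^2 - 9) + 2/(s - 3)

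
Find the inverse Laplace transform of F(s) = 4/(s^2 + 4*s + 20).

Rewrite the denominator: s^2 + 4*s + 20 = (s + 2)^2 + 16.
The form in (s + 2) signals a first-shifting-theorem factor e^(-2t).
Since L{sin(4t)} = 4/(s^2 + 16), the inverse is exp(-2*t)*sin(4*t).

exp(-2*t)*sin(4*t)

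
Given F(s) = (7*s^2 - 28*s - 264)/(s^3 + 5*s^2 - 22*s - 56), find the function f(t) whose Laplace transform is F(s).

f(t) = -4*exp(4*t) + 6*exp(-2*t) + 5*exp(-7*t)

Factor the denominator: s^3 + 5*s^2 - 22*s - 56 = (s - 4)*(s + 2)*(s + 7).
Partial fraction decomposition gives [-4/(s - 4)] + [5/(s + 7)] + [6/(s + 2)].
Invert each term: -4/(s - 4) ↔ -4e^(4t); 5/(s + 7) ↔ 5e^(-7t); 6/(s + 2) ↔ 6e^(-2t).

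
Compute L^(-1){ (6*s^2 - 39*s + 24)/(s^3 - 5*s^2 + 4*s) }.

Factor the denominator: s^3 - 5*s^2 + 4*s = s*(s - 4)*(s - 1).
Partial fraction decomposition gives [-3/(s - 4)] + [6/s] + [3/(s - 1)].
Invert each term: -3/(s - 4) ↔ -3e^(4t); 6/(s - 0) ↔ 6e^(0t); 3/(s - 1) ↔ 3e^(t).

-3*exp(4*t) + 3*exp(t) + 6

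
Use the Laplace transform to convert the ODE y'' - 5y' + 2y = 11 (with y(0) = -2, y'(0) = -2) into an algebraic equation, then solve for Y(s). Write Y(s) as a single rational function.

Y(s) = (-2*s^2 + 8*s + 11)/(s^3 - 5*s^2 + 2*s)

Transform both sides with L{·}.
Using L{y''} = s^2 Y - s·y(0) - y'(0) and L{y'} = sY - y(0), with y(0) = -2, y'(0) = -2, the left side becomes (s^2 - 5*s + 2)Y - (-2*s + 8).
The right side is L{11} = 11/s.
So (s^2 - 5*s + 2)Y = 11/s + (-2*s + 8).
Divide through and combine into a single rational function.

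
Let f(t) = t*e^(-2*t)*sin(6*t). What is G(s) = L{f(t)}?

L{sin(6t)} = 6/(s^2 + 36).
Multiplying by e^(-2t) shifts s → s + 2, so L{e^(-2*t)*sin(6*t)} = 6/((s + 2)^2 + 36).
Then apply L{t·g(t)} = -d/ds[H(s)] with H(s) = 6/((s + 2)^2 + 36):
differentiating 1 time and applying the sign gives 12*(s + 2)/(s^2 + 4*s + 40)^2.

G(s) = 12*(s + 2)/(s^2 + 4*s + 40)^2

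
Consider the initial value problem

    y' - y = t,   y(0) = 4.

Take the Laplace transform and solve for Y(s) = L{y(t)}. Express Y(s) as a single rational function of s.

Laplace-transform each side.
The derivative rules (L{y'} = sY - y(0) = sY - 4) turn the left side into (s - 1)Y - (4).
The right side is L{t} = s^(-2).
So (s - 1)Y = s^(-2) + (4).
Isolate Y and clear denominators.

Y(s) = (4*s^2 + 1)/(s^3 - s^2)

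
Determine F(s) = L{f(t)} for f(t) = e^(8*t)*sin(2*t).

F(s) = 2/((s - 8)^2 + 4)

L{sin(2t)} = 2/(s^2 + 4).
By the first shifting theorem, multiplying by e^(8t) replaces s with s - 8.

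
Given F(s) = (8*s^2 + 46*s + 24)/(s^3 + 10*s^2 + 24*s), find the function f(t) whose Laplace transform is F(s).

f(t) = 1 + 4*exp(-4*t) + 3*exp(-6*t)

Factor the denominator: s^3 + 10*s^2 + 24*s = s*(s + 4)*(s + 6).
Partial fraction decomposition gives [4/(s + 4)] + [1/s] + [3/(s + 6)].
Invert each term: 4/(s + 4) ↔ 4e^(-4t); 1/(s - 0) ↔ e^(0t); 3/(s + 6) ↔ 3e^(-6t).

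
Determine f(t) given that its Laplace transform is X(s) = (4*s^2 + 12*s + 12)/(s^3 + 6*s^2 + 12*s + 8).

f(t) = 2*t^2*exp(-2*t) - 4*t*exp(-2*t) + 4*exp(-2*t)

Factor the denominator: s^3 + 6*s^2 + 12*s + 8 = (s + 2)^3.
Partial fraction decomposition gives [4/(s + 2)] + [-4/(s + 2)^2] + [4/(s + 2)^3].
Invert each term: 4/(s + 2) ↔ 4e^(-2t); -4/(s + 2)^2 ↔ -4t·e^(-2t); 4/(s + 2)^3 ↔ (2)t^2·e^(-2t).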